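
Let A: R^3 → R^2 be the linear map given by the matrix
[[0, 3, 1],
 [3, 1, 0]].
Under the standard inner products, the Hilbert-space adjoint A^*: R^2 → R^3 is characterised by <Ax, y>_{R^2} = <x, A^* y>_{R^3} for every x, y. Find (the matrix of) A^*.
A^* = A^T =
[[0, 3],
 [3, 1],
 [1, 0]]

For real matrices with standard dot products, the defining identity <Ax, y> = <x, A^* y> gives (Ax)^T y = x^T (A^*) y, i.e. x^T A^T y = x^T (A^*) y. Since this holds for all x, y, we must have A^* = A^T. Therefore
A^* =
[[0, 3],
 [3, 1],
 [1, 0]].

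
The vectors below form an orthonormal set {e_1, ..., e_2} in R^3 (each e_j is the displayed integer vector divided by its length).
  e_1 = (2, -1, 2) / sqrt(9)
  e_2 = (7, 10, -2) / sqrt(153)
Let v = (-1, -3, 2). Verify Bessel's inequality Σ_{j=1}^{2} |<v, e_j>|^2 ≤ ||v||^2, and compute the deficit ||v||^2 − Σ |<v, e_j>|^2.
Σ |<v, e_j>|^2 = 234/17; ||v||^2 = 14; deficit = 4/17

Write each e_j = u_j / sqrt(<u_j, u_j>) where u_j is the displayed integer vector. Then <v, e_j> = <v, u_j> / sqrt(<u_j, u_j>), so |<v, e_j>|^2 = <v, u_j>^2 / <u_j, u_j>.
Coefficients: <v, e_1> = 5/sqrt(9), <v, e_2> = -41/sqrt(153).
Square and sum: Σ |<v, e_j>|^2 = 234/17.
Compute ||v||^2 = v·v = 14.
Deficit = 14 − 234/17 = 4/17 ≥ 0, confirming Bessel's inequality. (The deficit equals ||v − Σ <v,e_j> e_j||^2, the squared distance from v to span{e_j}.)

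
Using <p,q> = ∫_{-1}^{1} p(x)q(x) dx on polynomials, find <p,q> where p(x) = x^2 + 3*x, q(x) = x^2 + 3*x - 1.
<p,q> = 86/15

Expand the product: p(x)·q(x) = x^4 + 6*x^3 + 8*x^2 - 3*x.
∫_{-1}^{1} of each monomial x^k gives [2/(k+1) if k even, 0 if k odd]. Integrating term-by-term (or equivalently evaluating the antiderivative F(x) = x^5/5 + 3*x^4/2 + 8*x^3/3 - 3*x^2/2 at the endpoints):
  F(1) − F(−1) = 43/15 − (-43/15) = 86/15.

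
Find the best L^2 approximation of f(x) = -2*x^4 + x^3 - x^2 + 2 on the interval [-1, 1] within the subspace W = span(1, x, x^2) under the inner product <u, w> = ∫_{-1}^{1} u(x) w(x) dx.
g(x) = -19*x^2/7 + 3*x/5 + 76/35

The best approximation g ∈ W is the orthogonal projection of f onto W. Writing g = a_0 + a_1 x + a_2 x^2, the coefficients solve the normal equations G · a = b where
  G_{ij} = <φ_i, φ_j> and b_i = <f, φ_i>, with φ_0 = 1, φ_1 = x, φ_2 = x^2.
G =
  [2, 0, 2/3]
  [0, 2/3, 0]
  [2/3, 0, 2/5],
b = (38/15, 2/5, 38/105).
Solving gives a_0 = 76/35, a_1 = 3/5, a_2 = -19/7, so
  g(x) = -19*x^2/7 + 3*x/5 + 76/35.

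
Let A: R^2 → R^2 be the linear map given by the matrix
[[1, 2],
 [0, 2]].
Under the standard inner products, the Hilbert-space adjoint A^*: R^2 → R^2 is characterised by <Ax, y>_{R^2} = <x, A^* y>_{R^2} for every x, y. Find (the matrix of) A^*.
A^* = A^T =
[[1, 0],
 [2, 2]]

For real matrices with standard dot products, the defining identity <Ax, y> = <x, A^* y> gives (Ax)^T y = x^T (A^*) y, i.e. x^T A^T y = x^T (A^*) y. Since this holds for all x, y, we must have A^* = A^T. Therefore
A^* =
[[1, 0],
 [2, 2]].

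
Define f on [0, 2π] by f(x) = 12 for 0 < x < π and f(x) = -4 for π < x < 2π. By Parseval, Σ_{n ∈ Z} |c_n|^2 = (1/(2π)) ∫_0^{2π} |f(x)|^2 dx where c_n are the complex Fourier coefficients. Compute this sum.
Σ |c_n|^2 = 80

Parseval equates the L^2 energy of f (normalised by 1/(2π)) with the ℓ^2 sum of its Fourier coefficients: (1/(2π)) ∫_0^{2π} |f|^2 = Σ |c_n|^2.
Compute the left side: (1/(2π)) [∫_0^π 12^2 dx + ∫_π^{2π} (-4)^2 dx] = (1/(2π)) · (144π + 16π) = (144 + 16)/2 = 80.
So Σ_{n ∈ Z} |c_n|^2 = 80.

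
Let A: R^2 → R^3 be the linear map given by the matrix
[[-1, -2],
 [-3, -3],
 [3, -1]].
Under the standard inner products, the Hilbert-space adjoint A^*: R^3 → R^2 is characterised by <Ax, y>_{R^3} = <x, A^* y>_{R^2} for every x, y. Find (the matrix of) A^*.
A^* = A^T =
[[-1, -3, 3],
 [-2, -3, -1]]

For real matrices with standard dot products, the defining identity <Ax, y> = <x, A^* y> gives (Ax)^T y = x^T (A^*) y, i.e. x^T A^T y = x^T (A^*) y. Since this holds for all x, y, we must have A^* = A^T. Therefore
A^* =
[[-1, -3, 3],
 [-2, -3, -1]].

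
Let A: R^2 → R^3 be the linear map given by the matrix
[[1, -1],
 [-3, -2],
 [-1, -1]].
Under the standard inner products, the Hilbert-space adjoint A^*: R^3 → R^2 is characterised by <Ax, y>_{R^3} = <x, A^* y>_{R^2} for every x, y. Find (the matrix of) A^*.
A^* = A^T =
[[1, -3, -1],
 [-1, -2, -1]]

For real matrices with standard dot products, the defining identity <Ax, y> = <x, A^* y> gives (Ax)^T y = x^T (A^*) y, i.e. x^T A^T y = x^T (A^*) y. Since this holds for all x, y, we must have A^* = A^T. Therefore
A^* =
[[1, -3, -1],
 [-1, -2, -1]].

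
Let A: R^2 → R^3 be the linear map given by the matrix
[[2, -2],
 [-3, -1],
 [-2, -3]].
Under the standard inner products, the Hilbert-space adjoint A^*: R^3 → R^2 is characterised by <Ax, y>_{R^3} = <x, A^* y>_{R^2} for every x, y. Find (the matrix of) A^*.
A^* = A^T =
[[2, -3, -2],
 [-2, -1, -3]]

For real matrices with standard dot products, the defining identity <Ax, y> = <x, A^* y> gives (Ax)^T y = x^T (A^*) y, i.e. x^T A^T y = x^T (A^*) y. Since this holds for all x, y, we must have A^* = A^T. Therefore
A^* =
[[2, -3, -2],
 [-2, -1, -3]].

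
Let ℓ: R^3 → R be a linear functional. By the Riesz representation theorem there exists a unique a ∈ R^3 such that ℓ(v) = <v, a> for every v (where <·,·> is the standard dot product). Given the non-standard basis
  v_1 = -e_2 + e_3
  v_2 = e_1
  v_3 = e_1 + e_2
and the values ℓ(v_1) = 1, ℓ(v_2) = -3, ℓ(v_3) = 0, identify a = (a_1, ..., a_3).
a = (-3, 3, 4)

Write a = (a_1, ..., a_3) in the standard basis. For each basis vector v_i, ℓ(v_i) = <v_i, a> is a linear equation in the a_j's. Collect the n equations into a matrix system V a = ℓ, where row i of V is v_i (expressed in the standard basis). Since V is invertible (lower-triangular with 1s on the diagonal, up to permutation), solve by back-substitution:
  V =
[[0, -1, 1],
 [1, 0, 0],
 [1, 1, 0]]
  V a = (1, -3, 0)
Solving gives a = (-3, 3, 4).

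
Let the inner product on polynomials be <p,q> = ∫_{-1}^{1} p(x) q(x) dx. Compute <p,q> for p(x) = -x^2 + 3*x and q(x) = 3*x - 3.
<p,q> = 8

Expand the product: p(x)·q(x) = -3*x^3 + 12*x^2 - 9*x.
∫_{-1}^{1} of each monomial x^k gives [2/(k+1) if k even, 0 if k odd]. Integrating term-by-term (or equivalently evaluating the antiderivative F(x) = -3*x^4/4 + 4*x^3 - 9*x^2/2 at the endpoints):
  F(1) − F(−1) = -5/4 − (-37/4) = 8.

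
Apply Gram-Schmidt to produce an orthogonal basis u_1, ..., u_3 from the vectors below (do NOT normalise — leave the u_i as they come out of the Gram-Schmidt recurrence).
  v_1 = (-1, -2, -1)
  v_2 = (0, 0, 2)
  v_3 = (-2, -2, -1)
Orthogonal basis:
  u_1 = (-1, -2, -1)
  u_2 = (-1/3, -2/3, 5/3)
  u_3 = (-4/5, 2/5, 0)

Apply the Gram-Schmidt recurrence
  u_1 = v_1
  u_i = v_i − Σ_{j<i} ((v_i · u_j) / (u_j · u_j)) · u_j.

Step by step this gives:
  u_1 = (-1, -2, -1)
  u_2 = (-1/3, -2/3, 5/3)
  u_3 = (-4/5, 2/5, 0)

Orthogonality check:
  u_2 · u_1 = 0 (should be 0)
  u_3 · u_1 = 0 (should be 0)
  u_3 · u_2 = 0 (should be 0)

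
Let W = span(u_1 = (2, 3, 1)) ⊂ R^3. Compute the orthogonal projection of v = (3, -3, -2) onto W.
proj_W(v) = (-5/7, -15/14, -5/14)

Set up U = [u_1 | ... | u_1] ∈ R^(3×1). The projector onto W = col(U) is P = U (U^T U)^(-1) U^T.
Compute U^T U =
  [14],
and U^T v = (-5).
Solve U^T U · c = U^T v for the coefficients: c = (-5/14). The projection is proj_W(v) = U c.
Check: (v - proj_W(v)) · u_1 = 0  (should be 0).
Result: proj_W(v) = (-5/7, -15/14, -5/14).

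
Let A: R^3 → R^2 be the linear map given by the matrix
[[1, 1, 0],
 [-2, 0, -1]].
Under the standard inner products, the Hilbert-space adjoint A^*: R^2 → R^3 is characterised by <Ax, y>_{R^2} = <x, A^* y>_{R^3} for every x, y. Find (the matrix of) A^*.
A^* = A^T =
[[1, -2],
 [1, 0],
 [0, -1]]

For real matrices with standard dot products, the defining identity <Ax, y> = <x, A^* y> gives (Ax)^T y = x^T (A^*) y, i.e. x^T A^T y = x^T (A^*) y. Since this holds for all x, y, we must have A^* = A^T. Therefore
A^* =
[[1, -2],
 [1, 0],
 [0, -1]].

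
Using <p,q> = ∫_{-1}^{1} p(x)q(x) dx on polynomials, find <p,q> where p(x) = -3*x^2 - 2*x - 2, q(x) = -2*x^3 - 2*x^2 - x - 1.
<p,q> = 14

Expand the product: p(x)·q(x) = 6*x^5 + 10*x^4 + 11*x^3 + 9*x^2 + 4*x + 2.
∫_{-1}^{1} of each monomial x^k gives [2/(k+1) if k even, 0 if k odd]. Integrating term-by-term (or equivalently evaluating the antiderivative F(x) = x^6 + 2*x^5 + 11*x^4/4 + 3*x^3 + 2*x^2 + 2*x at the endpoints):
  F(1) − F(−1) = 51/4 − (-5/4) = 14.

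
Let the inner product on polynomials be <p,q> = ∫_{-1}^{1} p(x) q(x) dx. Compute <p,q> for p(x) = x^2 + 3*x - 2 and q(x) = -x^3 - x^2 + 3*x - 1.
<p,q> = 136/15

Expand the product: p(x)·q(x) = -x^5 - 4*x^4 + 2*x^3 + 10*x^2 - 9*x + 2.
∫_{-1}^{1} of each monomial x^k gives [2/(k+1) if k even, 0 if k odd]. Integrating term-by-term (or equivalently evaluating the antiderivative F(x) = -x^6/6 - 4*x^5/5 + x^4/2 + 10*x^3/3 - 9*x^2/2 + 2*x at the endpoints):
  F(1) − F(−1) = 11/30 − (-87/10) = 136/15.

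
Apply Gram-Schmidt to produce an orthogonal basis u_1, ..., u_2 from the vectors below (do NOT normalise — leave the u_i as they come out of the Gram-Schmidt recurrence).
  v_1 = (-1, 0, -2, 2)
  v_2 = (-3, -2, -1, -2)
Orthogonal basis:
  u_1 = (-1, 0, -2, 2)
  u_2 = (-26/9, -2, -7/9, -20/9)

Apply the Gram-Schmidt recurrence
  u_1 = v_1
  u_i = v_i − Σ_{j<i} ((v_i · u_j) / (u_j · u_j)) · u_j.

Step by step this gives:
  u_1 = (-1, 0, -2, 2)
  u_2 = (-26/9, -2, -7/9, -20/9)

Orthogonality check:
  u_2 · u_1 = 0 (should be 0)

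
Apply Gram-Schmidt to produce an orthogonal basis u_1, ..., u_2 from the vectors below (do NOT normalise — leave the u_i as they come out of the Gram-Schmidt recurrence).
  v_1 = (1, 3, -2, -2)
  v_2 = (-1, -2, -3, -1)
Orthogonal basis:
  u_1 = (1, 3, -2, -2)
  u_2 = (-19/18, -13/6, -26/9, -8/9)

Apply the Gram-Schmidt recurrence
  u_1 = v_1
  u_i = v_i − Σ_{j<i} ((v_i · u_j) / (u_j · u_j)) · u_j.

Step by step this gives:
  u_1 = (1, 3, -2, -2)
  u_2 = (-19/18, -13/6, -26/9, -8/9)

Orthogonality check:
  u_2 · u_1 = 0 (should be 0)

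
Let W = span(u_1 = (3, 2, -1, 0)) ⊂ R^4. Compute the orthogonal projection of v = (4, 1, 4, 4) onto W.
proj_W(v) = (15/7, 10/7, -5/7, 0)

Set up U = [u_1 | ... | u_1] ∈ R^(4×1). The projector onto W = col(U) is P = U (U^T U)^(-1) U^T.
Compute U^T U =
  [14],
and U^T v = (10).
Solve U^T U · c = U^T v for the coefficients: c = (5/7). The projection is proj_W(v) = U c.
Check: (v - proj_W(v)) · u_1 = 0  (should be 0).
Result: proj_W(v) = (15/7, 10/7, -5/7, 0).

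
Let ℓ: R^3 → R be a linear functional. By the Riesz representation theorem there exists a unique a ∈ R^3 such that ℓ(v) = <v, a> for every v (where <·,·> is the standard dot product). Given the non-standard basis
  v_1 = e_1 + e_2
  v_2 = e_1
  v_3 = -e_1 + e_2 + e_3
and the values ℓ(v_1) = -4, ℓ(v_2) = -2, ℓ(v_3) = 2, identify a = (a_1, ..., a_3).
a = (-2, -2, 2)

Write a = (a_1, ..., a_3) in the standard basis. For each basis vector v_i, ℓ(v_i) = <v_i, a> is a linear equation in the a_j's. Collect the n equations into a matrix system V a = ℓ, where row i of V is v_i (expressed in the standard basis). Since V is invertible (lower-triangular with 1s on the diagonal, up to permutation), solve by back-substitution:
  V =
[[1, 1, 0],
 [1, 0, 0],
 [-1, 1, 1]]
  V a = (-4, -2, 2)
Solving gives a = (-2, -2, 2).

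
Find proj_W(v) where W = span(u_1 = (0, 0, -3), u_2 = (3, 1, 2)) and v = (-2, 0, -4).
proj_W(v) = (-9/5, -3/5, -4)

Set up U = [u_1 | ... | u_2] ∈ R^(3×2). The projector onto W = col(U) is P = U (U^T U)^(-1) U^T.
Compute U^T U =
  [9, -6]
  [-6, 14],
and U^T v = (12, -14).
Solve U^T U · c = U^T v for the coefficients: c = (14/15, -3/5). The projection is proj_W(v) = U c.
Check: (v - proj_W(v)) · u_1 = 0  (should be 0).
Check: (v - proj_W(v)) · u_2 = 0  (should be 0).
Result: proj_W(v) = (-9/5, -3/5, -4).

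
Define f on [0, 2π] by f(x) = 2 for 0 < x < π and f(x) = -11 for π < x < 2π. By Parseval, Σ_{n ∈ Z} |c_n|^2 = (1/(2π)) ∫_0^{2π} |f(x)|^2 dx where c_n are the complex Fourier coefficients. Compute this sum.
Σ |c_n|^2 = 125/2

Parseval equates the L^2 energy of f (normalised by 1/(2π)) with the ℓ^2 sum of its Fourier coefficients: (1/(2π)) ∫_0^{2π} |f|^2 = Σ |c_n|^2.
Compute the left side: (1/(2π)) [∫_0^π 2^2 dx + ∫_π^{2π} (-11)^2 dx] = (1/(2π)) · (4π + 121π) = (4 + 121)/2 = 125/2.
So Σ_{n ∈ Z} |c_n|^2 = 125/2.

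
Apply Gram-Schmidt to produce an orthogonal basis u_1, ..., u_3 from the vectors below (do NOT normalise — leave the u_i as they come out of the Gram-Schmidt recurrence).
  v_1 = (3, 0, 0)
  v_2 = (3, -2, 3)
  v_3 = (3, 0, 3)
Orthogonal basis:
  u_1 = (3, 0, 0)
  u_2 = (0, -2, 3)
  u_3 = (0, 18/13, 12/13)

Apply the Gram-Schmidt recurrence
  u_1 = v_1
  u_i = v_i − Σ_{j<i} ((v_i · u_j) / (u_j · u_j)) · u_j.

Step by step this gives:
  u_1 = (3, 0, 0)
  u_2 = (0, -2, 3)
  u_3 = (0, 18/13, 12/13)

Orthogonality check:
  u_2 · u_1 = 0 (should be 0)
  u_3 · u_1 = 0 (should be 0)
  u_3 · u_2 = 0 (should be 0)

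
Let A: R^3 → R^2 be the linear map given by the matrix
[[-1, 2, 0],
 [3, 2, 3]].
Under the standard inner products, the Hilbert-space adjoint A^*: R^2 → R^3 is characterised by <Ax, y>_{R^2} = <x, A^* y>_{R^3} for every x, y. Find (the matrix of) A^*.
A^* = A^T =
[[-1, 3],
 [2, 2],
 [0, 3]]

For real matrices with standard dot products, the defining identity <Ax, y> = <x, A^* y> gives (Ax)^T y = x^T (A^*) y, i.e. x^T A^T y = x^T (A^*) y. Since this holds for all x, y, we must have A^* = A^T. Therefore
A^* =
[[-1, 3],
 [2, 2],
 [0, 3]].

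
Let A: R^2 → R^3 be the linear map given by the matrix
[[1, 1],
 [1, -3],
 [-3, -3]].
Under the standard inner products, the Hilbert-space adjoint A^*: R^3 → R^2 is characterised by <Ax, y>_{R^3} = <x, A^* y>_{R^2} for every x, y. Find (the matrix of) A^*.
A^* = A^T =
[[1, 1, -3],
 [1, -3, -3]]

For real matrices with standard dot products, the defining identity <Ax, y> = <x, A^* y> gives (Ax)^T y = x^T (A^*) y, i.e. x^T A^T y = x^T (A^*) y. Since this holds for all x, y, we must have A^* = A^T. Therefore
A^* =
[[1, 1, -3],
 [1, -3, -3]].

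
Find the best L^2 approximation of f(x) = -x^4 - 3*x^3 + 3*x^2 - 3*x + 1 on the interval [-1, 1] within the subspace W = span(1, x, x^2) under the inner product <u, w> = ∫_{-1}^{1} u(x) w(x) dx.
g(x) = 15*x^2/7 - 24*x/5 + 38/35

The best approximation g ∈ W is the orthogonal projection of f onto W. Writing g = a_0 + a_1 x + a_2 x^2, the coefficients solve the normal equations G · a = b where
  G_{ij} = <φ_i, φ_j> and b_i = <f, φ_i>, with φ_0 = 1, φ_1 = x, φ_2 = x^2.
G =
  [2, 0, 2/3]
  [0, 2/3, 0]
  [2/3, 0, 2/5],
b = (18/5, -16/5, 166/105).
Solving gives a_0 = 38/35, a_1 = -24/5, a_2 = 15/7, so
  g(x) = 15*x^2/7 - 24*x/5 + 38/35.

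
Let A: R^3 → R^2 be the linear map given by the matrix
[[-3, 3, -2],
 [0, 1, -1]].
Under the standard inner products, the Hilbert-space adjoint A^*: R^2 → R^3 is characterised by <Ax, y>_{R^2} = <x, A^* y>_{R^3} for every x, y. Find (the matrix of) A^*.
A^* = A^T =
[[-3, 0],
 [3, 1],
 [-2, -1]]

For real matrices with standard dot products, the defining identity <Ax, y> = <x, A^* y> gives (Ax)^T y = x^T (A^*) y, i.e. x^T A^T y = x^T (A^*) y. Since this holds for all x, y, we must have A^* = A^T. Therefore
A^* =
[[-3, 0],
 [3, 1],
 [-2, -1]].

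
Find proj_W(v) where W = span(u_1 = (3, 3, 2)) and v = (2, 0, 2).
proj_W(v) = (15/11, 15/11, 10/11)

Set up U = [u_1 | ... | u_1] ∈ R^(3×1). The projector onto W = col(U) is P = U (U^T U)^(-1) U^T.
Compute U^T U =
  [22],
and U^T v = (10).
Solve U^T U · c = U^T v for the coefficients: c = (5/11). The projection is proj_W(v) = U c.
Check: (v - proj_W(v)) · u_1 = 0  (should be 0).
Result: proj_W(v) = (15/11, 15/11, 10/11).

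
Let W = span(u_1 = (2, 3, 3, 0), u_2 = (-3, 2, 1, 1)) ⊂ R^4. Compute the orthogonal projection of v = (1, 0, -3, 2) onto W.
proj_W(v) = (5/107, -413/321, -346/321, -67/321)

Set up U = [u_1 | ... | u_2] ∈ R^(4×2). The projector onto W = col(U) is P = U (U^T U)^(-1) U^T.
Compute U^T U =
  [22, 3]
  [3, 15],
and U^T v = (-7, -4).
Solve U^T U · c = U^T v for the coefficients: c = (-31/107, -67/321). The projection is proj_W(v) = U c.
Check: (v - proj_W(v)) · u_1 = 0  (should be 0).
Check: (v - proj_W(v)) · u_2 = 0  (should be 0).
Result: proj_W(v) = (5/107, -413/321, -346/321, -67/321).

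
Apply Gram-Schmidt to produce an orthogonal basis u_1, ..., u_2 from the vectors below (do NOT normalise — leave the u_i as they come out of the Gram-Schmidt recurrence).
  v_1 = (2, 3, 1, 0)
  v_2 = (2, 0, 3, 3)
Orthogonal basis:
  u_1 = (2, 3, 1, 0)
  u_2 = (1, -3/2, 5/2, 3)

Apply the Gram-Schmidt recurrence
  u_1 = v_1
  u_i = v_i − Σ_{j<i} ((v_i · u_j) / (u_j · u_j)) · u_j.

Step by step this gives:
  u_1 = (2, 3, 1, 0)
  u_2 = (1, -3/2, 5/2, 3)

Orthogonality check:
  u_2 · u_1 = 0 (should be 0)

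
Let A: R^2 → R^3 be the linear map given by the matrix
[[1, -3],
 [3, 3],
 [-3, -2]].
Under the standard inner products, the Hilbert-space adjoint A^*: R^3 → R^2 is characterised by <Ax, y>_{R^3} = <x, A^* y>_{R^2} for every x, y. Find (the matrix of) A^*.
A^* = A^T =
[[1, 3, -3],
 [-3, 3, -2]]

For real matrices with standard dot products, the defining identity <Ax, y> = <x, A^* y> gives (Ax)^T y = x^T (A^*) y, i.e. x^T A^T y = x^T (A^*) y. Since this holds for all x, y, we must have A^* = A^T. Therefore
A^* =
[[1, 3, -3],
 [-3, 3, -2]].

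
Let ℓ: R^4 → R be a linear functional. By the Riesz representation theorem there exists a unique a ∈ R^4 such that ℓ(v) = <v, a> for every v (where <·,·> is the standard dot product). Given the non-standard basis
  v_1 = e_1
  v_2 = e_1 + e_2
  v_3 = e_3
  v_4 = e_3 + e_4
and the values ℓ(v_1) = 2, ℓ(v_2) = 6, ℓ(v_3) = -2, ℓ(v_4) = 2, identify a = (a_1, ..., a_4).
a = (2, 4, -2, 4)

Write a = (a_1, ..., a_4) in the standard basis. For each basis vector v_i, ℓ(v_i) = <v_i, a> is a linear equation in the a_j's. Collect the n equations into a matrix system V a = ℓ, where row i of V is v_i (expressed in the standard basis). Since V is invertible (lower-triangular with 1s on the diagonal, up to permutation), solve by back-substitution:
  V =
[[1, 0, 0, 0],
 [1, 1, 0, 0],
 [0, 0, 1, 0],
 [0, 0, 1, 1]]
  V a = (2, 6, -2, 2)
Solving gives a = (2, 4, -2, 4).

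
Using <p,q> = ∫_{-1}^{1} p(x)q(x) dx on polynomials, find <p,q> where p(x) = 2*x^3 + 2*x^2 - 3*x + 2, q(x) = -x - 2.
<p,q> = -142/15

Expand the product: p(x)·q(x) = -2*x^4 - 6*x^3 - x^2 + 4*x - 4.
∫_{-1}^{1} of each monomial x^k gives [2/(k+1) if k even, 0 if k odd]. Integrating term-by-term (or equivalently evaluating the antiderivative F(x) = -2*x^5/5 - 3*x^4/2 - x^3/3 + 2*x^2 - 4*x at the endpoints):
  F(1) − F(−1) = -127/30 − (157/30) = -142/15.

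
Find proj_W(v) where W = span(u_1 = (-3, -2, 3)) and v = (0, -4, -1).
proj_W(v) = (-15/22, -5/11, 15/22)

Set up U = [u_1 | ... | u_1] ∈ R^(3×1). The projector onto W = col(U) is P = U (U^T U)^(-1) U^T.
Compute U^T U =
  [22],
and U^T v = (5).
Solve U^T U · c = U^T v for the coefficients: c = (5/22). The projection is proj_W(v) = U c.
Check: (v - proj_W(v)) · u_1 = 0  (should be 0).
Result: proj_W(v) = (-15/22, -5/11, 15/22).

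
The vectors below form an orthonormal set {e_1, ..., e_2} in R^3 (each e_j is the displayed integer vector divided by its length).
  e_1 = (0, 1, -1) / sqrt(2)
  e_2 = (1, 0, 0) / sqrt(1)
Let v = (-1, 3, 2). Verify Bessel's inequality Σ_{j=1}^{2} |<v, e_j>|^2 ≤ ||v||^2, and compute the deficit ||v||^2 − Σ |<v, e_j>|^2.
Σ |<v, e_j>|^2 = 3/2; ||v||^2 = 14; deficit = 25/2

Write each e_j = u_j / sqrt(<u_j, u_j>) where u_j is the displayed integer vector. Then <v, e_j> = <v, u_j> / sqrt(<u_j, u_j>), so |<v, e_j>|^2 = <v, u_j>^2 / <u_j, u_j>.
Coefficients: <v, e_1> = 1/sqrt(2), <v, e_2> = -1/sqrt(1).
Square and sum: Σ |<v, e_j>|^2 = 3/2.
Compute ||v||^2 = v·v = 14.
Deficit = 14 − 3/2 = 25/2 ≥ 0, confirming Bessel's inequality. (The deficit equals ||v − Σ <v,e_j> e_j||^2, the squared distance from v to span{e_j}.)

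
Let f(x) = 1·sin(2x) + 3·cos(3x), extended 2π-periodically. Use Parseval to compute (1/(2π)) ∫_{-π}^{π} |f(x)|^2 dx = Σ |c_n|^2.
Σ |c_n|^2 = 5

Expand |f|^2 and use orthogonality of {sin(nx), cos(mx)} on [-π, π]:
  ∫_{-π}^{π} sin(nx)^2 dx = π, ∫ cos(mx)^2 dx = π, and cross terms integrate to 0.
So ∫_{-π}^{π} f(x)^2 dx = 1^2 · π + 3^2 · π = (1 + 9)π.
Divide by 2π: (1 + 9)/2 = 5.
By Parseval, this equals Σ |c_n|^2.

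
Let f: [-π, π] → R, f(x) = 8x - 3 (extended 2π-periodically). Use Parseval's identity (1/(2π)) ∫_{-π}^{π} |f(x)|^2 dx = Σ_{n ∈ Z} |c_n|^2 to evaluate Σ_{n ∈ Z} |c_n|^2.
Σ |c_n|^2 = 64π^2/3 + 9

Expand and integrate term by term over [-π, π]:
  ∫ (8x)^2 dx = 64·(2π^3/3); ∫ 2·8·(-3)·x dx = 0 (odd integrand); ∫ (-3)^2 dx = 9·2π.
So (1/(2π)) ∫_{-π}^{π} (8x - 3)^2 dx = 64π^2/3 + 9 = 64π^2/3 + 9.
Parseval ⇒ Σ |c_n|^2 = 64π^2/3 + 9.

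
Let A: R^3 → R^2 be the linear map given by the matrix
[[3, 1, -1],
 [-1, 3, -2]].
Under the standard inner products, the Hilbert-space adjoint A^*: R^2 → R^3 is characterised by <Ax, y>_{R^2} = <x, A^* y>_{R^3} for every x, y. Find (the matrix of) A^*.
A^* = A^T =
[[3, -1],
 [1, 3],
 [-1, -2]]

For real matrices with standard dot products, the defining identity <Ax, y> = <x, A^* y> gives (Ax)^T y = x^T (A^*) y, i.e. x^T A^T y = x^T (A^*) y. Since this holds for all x, y, we must have A^* = A^T. Therefore
A^* =
[[3, -1],
 [1, 3],
 [-1, -2]].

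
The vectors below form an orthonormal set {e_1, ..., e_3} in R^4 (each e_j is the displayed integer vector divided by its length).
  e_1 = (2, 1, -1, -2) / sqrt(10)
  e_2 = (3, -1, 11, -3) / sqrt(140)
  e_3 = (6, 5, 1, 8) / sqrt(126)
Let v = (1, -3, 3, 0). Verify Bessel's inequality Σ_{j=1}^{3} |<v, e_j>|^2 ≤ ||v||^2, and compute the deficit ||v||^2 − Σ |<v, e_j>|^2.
Σ |<v, e_j>|^2 = 51/4; ||v||^2 = 19; deficit = 25/4

Write each e_j = u_j / sqrt(<u_j, u_j>) where u_j is the displayed integer vector. Then <v, e_j> = <v, u_j> / sqrt(<u_j, u_j>), so |<v, e_j>|^2 = <v, u_j>^2 / <u_j, u_j>.
Coefficients: <v, e_1> = -4/sqrt(10), <v, e_2> = 39/sqrt(140), <v, e_3> = -6/sqrt(126).
Square and sum: Σ |<v, e_j>|^2 = 51/4.
Compute ||v||^2 = v·v = 19.
Deficit = 19 − 51/4 = 25/4 ≥ 0, confirming Bessel's inequality. (The deficit equals ||v − Σ <v,e_j> e_j||^2, the squared distance from v to span{e_j}.)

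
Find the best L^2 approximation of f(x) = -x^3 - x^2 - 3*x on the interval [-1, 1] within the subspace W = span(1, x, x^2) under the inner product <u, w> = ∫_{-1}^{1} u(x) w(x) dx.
g(x) = -x^2 - 18*x/5

The best approximation g ∈ W is the orthogonal projection of f onto W. Writing g = a_0 + a_1 x + a_2 x^2, the coefficients solve the normal equations G · a = b where
  G_{ij} = <φ_i, φ_j> and b_i = <f, φ_i>, with φ_0 = 1, φ_1 = x, φ_2 = x^2.
G =
  [2, 0, 2/3]
  [0, 2/3, 0]
  [2/3, 0, 2/5],
b = (-2/3, -12/5, -2/5).
Solving gives a_0 = 0, a_1 = -18/5, a_2 = -1, so
  g(x) = -x^2 - 18*x/5.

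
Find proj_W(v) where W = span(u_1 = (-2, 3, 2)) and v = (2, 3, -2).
proj_W(v) = (-2/17, 3/17, 2/17)

Set up U = [u_1 | ... | u_1] ∈ R^(3×1). The projector onto W = col(U) is P = U (U^T U)^(-1) U^T.
Compute U^T U =
  [17],
and U^T v = (1).
Solve U^T U · c = U^T v for the coefficients: c = (1/17). The projection is proj_W(v) = U c.
Check: (v - proj_W(v)) · u_1 = 0  (should be 0).
Result: proj_W(v) = (-2/17, 3/17, 2/17).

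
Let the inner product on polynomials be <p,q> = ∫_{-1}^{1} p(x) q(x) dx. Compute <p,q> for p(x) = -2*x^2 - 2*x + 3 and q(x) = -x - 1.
<p,q> = -10/3

Expand the product: p(x)·q(x) = 2*x^3 + 4*x^2 - x - 3.
∫_{-1}^{1} of each monomial x^k gives [2/(k+1) if k even, 0 if k odd]. Integrating term-by-term (or equivalently evaluating the antiderivative F(x) = x^4/2 + 4*x^3/3 - x^2/2 - 3*x at the endpoints):
  F(1) − F(−1) = -5/3 − (5/3) = -10/3.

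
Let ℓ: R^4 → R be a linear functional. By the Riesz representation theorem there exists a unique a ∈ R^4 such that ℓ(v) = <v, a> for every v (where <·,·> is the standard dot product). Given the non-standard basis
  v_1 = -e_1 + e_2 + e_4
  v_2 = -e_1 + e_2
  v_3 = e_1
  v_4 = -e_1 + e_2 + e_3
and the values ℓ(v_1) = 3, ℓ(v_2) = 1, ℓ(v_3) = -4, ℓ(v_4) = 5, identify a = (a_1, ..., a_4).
a = (-4, -3, 4, 2)

Write a = (a_1, ..., a_4) in the standard basis. For each basis vector v_i, ℓ(v_i) = <v_i, a> is a linear equation in the a_j's. Collect the n equations into a matrix system V a = ℓ, where row i of V is v_i (expressed in the standard basis). Since V is invertible (lower-triangular with 1s on the diagonal, up to permutation), solve by back-substitution:
  V =
[[-1, 1, 0, 1],
 [-1, 1, 0, 0],
 [1, 0, 0, 0],
 [-1, 1, 1, 0]]
  V a = (3, 1, -4, 5)
Solving gives a = (-4, -3, 4, 2).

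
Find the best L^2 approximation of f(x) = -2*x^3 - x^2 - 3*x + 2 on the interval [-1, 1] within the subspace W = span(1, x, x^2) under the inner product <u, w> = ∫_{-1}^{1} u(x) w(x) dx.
g(x) = -x^2 - 21*x/5 + 2

The best approximation g ∈ W is the orthogonal projection of f onto W. Writing g = a_0 + a_1 x + a_2 x^2, the coefficients solve the normal equations G · a = b where
  G_{ij} = <φ_i, φ_j> and b_i = <f, φ_i>, with φ_0 = 1, φ_1 = x, φ_2 = x^2.
G =
  [2, 0, 2/3]
  [0, 2/3, 0]
  [2/3, 0, 2/5],
b = (10/3, -14/5, 14/15).
Solving gives a_0 = 2, a_1 = -21/5, a_2 = -1, so
  g(x) = -x^2 - 21*x/5 + 2.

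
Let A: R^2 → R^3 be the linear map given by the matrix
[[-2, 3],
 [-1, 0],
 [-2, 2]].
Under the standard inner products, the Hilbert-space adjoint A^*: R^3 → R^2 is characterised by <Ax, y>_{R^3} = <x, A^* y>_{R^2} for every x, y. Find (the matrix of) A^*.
A^* = A^T =
[[-2, -1, -2],
 [3, 0, 2]]

For real matrices with standard dot products, the defining identity <Ax, y> = <x, A^* y> gives (Ax)^T y = x^T (A^*) y, i.e. x^T A^T y = x^T (A^*) y. Since this holds for all x, y, we must have A^* = A^T. Therefore
A^* =
[[-2, -1, -2],
 [3, 0, 2]].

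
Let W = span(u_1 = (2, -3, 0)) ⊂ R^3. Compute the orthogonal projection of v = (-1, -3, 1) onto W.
proj_W(v) = (14/13, -21/13, 0)

Set up U = [u_1 | ... | u_1] ∈ R^(3×1). The projector onto W = col(U) is P = U (U^T U)^(-1) U^T.
Compute U^T U =
  [13],
and U^T v = (7).
Solve U^T U · c = U^T v for the coefficients: c = (7/13). The projection is proj_W(v) = U c.
Check: (v - proj_W(v)) · u_1 = 0  (should be 0).
Result: proj_W(v) = (14/13, -21/13, 0).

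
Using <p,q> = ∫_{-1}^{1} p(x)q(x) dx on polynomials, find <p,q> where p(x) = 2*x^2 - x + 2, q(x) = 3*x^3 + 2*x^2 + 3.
<p,q> = 286/15

Expand the product: p(x)·q(x) = 6*x^5 + x^4 + 4*x^3 + 10*x^2 - 3*x + 6.
∫_{-1}^{1} of each monomial x^k gives [2/(k+1) if k even, 0 if k odd]. Integrating term-by-term (or equivalently evaluating the antiderivative F(x) = x^6 + x^5/5 + x^4 + 10*x^3/3 - 3*x^2/2 + 6*x at the endpoints):
  F(1) − F(−1) = 301/30 − (-271/30) = 286/15.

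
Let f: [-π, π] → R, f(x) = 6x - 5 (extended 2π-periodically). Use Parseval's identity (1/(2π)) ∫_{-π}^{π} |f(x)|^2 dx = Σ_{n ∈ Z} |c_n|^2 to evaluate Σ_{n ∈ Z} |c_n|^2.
Σ |c_n|^2 = 12π^2 + 25

Expand and integrate term by term over [-π, π]:
  ∫ (6x)^2 dx = 36·(2π^3/3); ∫ 2·6·(-5)·x dx = 0 (odd integrand); ∫ (-5)^2 dx = 25·2π.
So (1/(2π)) ∫_{-π}^{π} (6x - 5)^2 dx = 36π^2/3 + 25 = 12π^2 + 25.
Parseval ⇒ Σ |c_n|^2 = 12π^2 + 25.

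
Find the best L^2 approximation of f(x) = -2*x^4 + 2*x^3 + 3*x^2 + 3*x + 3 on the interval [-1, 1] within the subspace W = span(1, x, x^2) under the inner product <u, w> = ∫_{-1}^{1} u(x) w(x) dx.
g(x) = 9*x^2/7 + 21*x/5 + 111/35

The best approximation g ∈ W is the orthogonal projection of f onto W. Writing g = a_0 + a_1 x + a_2 x^2, the coefficients solve the normal equations G · a = b where
  G_{ij} = <φ_i, φ_j> and b_i = <f, φ_i>, with φ_0 = 1, φ_1 = x, φ_2 = x^2.
G =
  [2, 0, 2/3]
  [0, 2/3, 0]
  [2/3, 0, 2/5],
b = (36/5, 14/5, 92/35).
Solving gives a_0 = 111/35, a_1 = 21/5, a_2 = 9/7, so
  g(x) = 9*x^2/7 + 21*x/5 + 111/35.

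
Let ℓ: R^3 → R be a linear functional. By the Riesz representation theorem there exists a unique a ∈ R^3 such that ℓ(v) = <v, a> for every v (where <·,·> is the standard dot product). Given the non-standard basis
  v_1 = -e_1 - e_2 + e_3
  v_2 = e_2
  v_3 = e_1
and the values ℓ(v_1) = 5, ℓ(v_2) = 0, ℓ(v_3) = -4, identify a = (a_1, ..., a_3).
a = (-4, 0, 1)

Write a = (a_1, ..., a_3) in the standard basis. For each basis vector v_i, ℓ(v_i) = <v_i, a> is a linear equation in the a_j's. Collect the n equations into a matrix system V a = ℓ, where row i of V is v_i (expressed in the standard basis). Since V is invertible (lower-triangular with 1s on the diagonal, up to permutation), solve by back-substitution:
  V =
[[-1, -1, 1],
 [0, 1, 0],
 [1, 0, 0]]
  V a = (5, 0, -4)
Solving gives a = (-4, 0, 1).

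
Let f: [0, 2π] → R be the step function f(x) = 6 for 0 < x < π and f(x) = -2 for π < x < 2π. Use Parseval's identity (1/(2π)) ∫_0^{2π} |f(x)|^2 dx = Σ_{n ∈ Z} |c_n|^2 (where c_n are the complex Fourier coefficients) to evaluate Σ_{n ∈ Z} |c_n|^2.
Σ |c_n|^2 = 20

Parseval equates the L^2 energy of f (normalised by 1/(2π)) with the ℓ^2 sum of its Fourier coefficients: (1/(2π)) ∫_0^{2π} |f|^2 = Σ |c_n|^2.
Compute the left side: (1/(2π)) [∫_0^π 6^2 dx + ∫_π^{2π} (-2)^2 dx] = (1/(2π)) · (36π + 4π) = (36 + 4)/2 = 20.
So Σ_{n ∈ Z} |c_n|^2 = 20.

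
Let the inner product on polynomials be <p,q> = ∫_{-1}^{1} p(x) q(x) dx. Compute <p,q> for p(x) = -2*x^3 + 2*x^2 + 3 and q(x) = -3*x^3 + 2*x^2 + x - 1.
<p,q> = -86/105

Expand the product: p(x)·q(x) = 6*x^6 - 10*x^5 + 2*x^4 - 5*x^3 + 4*x^2 + 3*x - 3.
∫_{-1}^{1} of each monomial x^k gives [2/(k+1) if k even, 0 if k odd]. Integrating term-by-term (or equivalently evaluating the antiderivative F(x) = 6*x^7/7 - 5*x^6/3 + 2*x^5/5 - 5*x^4/4 + 4*x^3/3 + 3*x^2/2 - 3*x at the endpoints):
  F(1) − F(−1) = -767/420 − (-141/140) = -86/105.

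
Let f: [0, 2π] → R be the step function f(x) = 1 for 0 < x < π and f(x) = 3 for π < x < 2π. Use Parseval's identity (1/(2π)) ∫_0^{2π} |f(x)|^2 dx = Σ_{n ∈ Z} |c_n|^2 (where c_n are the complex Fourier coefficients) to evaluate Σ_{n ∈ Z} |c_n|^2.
Σ |c_n|^2 = 5

Parseval equates the L^2 energy of f (normalised by 1/(2π)) with the ℓ^2 sum of its Fourier coefficients: (1/(2π)) ∫_0^{2π} |f|^2 = Σ |c_n|^2.
Compute the left side: (1/(2π)) [∫_0^π 1^2 dx + ∫_π^{2π} 3^2 dx] = (1/(2π)) · (1π + 9π) = (1 + 9)/2 = 5.
So Σ_{n ∈ Z} |c_n|^2 = 5.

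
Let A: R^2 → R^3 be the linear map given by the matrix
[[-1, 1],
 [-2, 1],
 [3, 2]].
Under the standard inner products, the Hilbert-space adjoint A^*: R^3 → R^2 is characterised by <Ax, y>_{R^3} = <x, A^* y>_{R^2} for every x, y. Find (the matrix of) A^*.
A^* = A^T =
[[-1, -2, 3],
 [1, 1, 2]]

For real matrices with standard dot products, the defining identity <Ax, y> = <x, A^* y> gives (Ax)^T y = x^T (A^*) y, i.e. x^T A^T y = x^T (A^*) y. Since this holds for all x, y, we must have A^* = A^T. Therefore
A^* =
[[-1, -2, 3],
 [1, 1, 2]].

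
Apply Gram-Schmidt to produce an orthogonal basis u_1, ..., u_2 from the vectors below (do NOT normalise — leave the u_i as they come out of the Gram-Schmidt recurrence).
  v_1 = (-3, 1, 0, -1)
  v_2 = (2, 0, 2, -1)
Orthogonal basis:
  u_1 = (-3, 1, 0, -1)
  u_2 = (7/11, 5/11, 2, -16/11)

Apply the Gram-Schmidt recurrence
  u_1 = v_1
  u_i = v_i − Σ_{j<i} ((v_i · u_j) / (u_j · u_j)) · u_j.

Step by step this gives:
  u_1 = (-3, 1, 0, -1)
  u_2 = (7/11, 5/11, 2, -16/11)

Orthogonality check:
  u_2 · u_1 = 0 (should be 0)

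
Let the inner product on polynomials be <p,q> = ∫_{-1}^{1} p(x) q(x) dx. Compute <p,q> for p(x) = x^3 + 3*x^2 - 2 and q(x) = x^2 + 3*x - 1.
<p,q> = 46/15

Expand the product: p(x)·q(x) = x^5 + 6*x^4 + 8*x^3 - 5*x^2 - 6*x + 2.
∫_{-1}^{1} of each monomial x^k gives [2/(k+1) if k even, 0 if k odd]. Integrating term-by-term (or equivalently evaluating the antiderivative F(x) = x^6/6 + 6*x^5/5 + 2*x^4 - 5*x^3/3 - 3*x^2 + 2*x at the endpoints):
  F(1) − F(−1) = 7/10 − (-71/30) = 46/15.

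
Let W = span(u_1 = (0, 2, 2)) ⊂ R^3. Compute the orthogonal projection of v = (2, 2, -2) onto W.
proj_W(v) = (0, 0, 0)

Set up U = [u_1 | ... | u_1] ∈ R^(3×1). The projector onto W = col(U) is P = U (U^T U)^(-1) U^T.
Compute U^T U =
  [8],
and U^T v = (0).
Solve U^T U · c = U^T v for the coefficients: c = (0). The projection is proj_W(v) = U c.
Check: (v - proj_W(v)) · u_1 = 0  (should be 0).
Result: proj_W(v) = (0, 0, 0).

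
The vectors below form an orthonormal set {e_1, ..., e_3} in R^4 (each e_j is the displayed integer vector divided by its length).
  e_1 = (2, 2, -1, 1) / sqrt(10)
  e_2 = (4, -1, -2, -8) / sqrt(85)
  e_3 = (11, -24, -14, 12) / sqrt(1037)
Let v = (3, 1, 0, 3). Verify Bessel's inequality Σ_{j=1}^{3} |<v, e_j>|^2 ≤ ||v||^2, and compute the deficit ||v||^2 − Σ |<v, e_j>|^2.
Σ |<v, e_j>|^2 = 1957/122; ||v||^2 = 19; deficit = 361/122

Write each e_j = u_j / sqrt(<u_j, u_j>) where u_j is the displayed integer vector. Then <v, e_j> = <v, u_j> / sqrt(<u_j, u_j>), so |<v, e_j>|^2 = <v, u_j>^2 / <u_j, u_j>.
Coefficients: <v, e_1> = 11/sqrt(10), <v, e_2> = -13/sqrt(85), <v, e_3> = 45/sqrt(1037).
Square and sum: Σ |<v, e_j>|^2 = 1957/122.
Compute ||v||^2 = v·v = 19.
Deficit = 19 − 1957/122 = 361/122 ≥ 0, confirming Bessel's inequality. (The deficit equals ||v − Σ <v,e_j> e_j||^2, the squared distance from v to span{e_j}.)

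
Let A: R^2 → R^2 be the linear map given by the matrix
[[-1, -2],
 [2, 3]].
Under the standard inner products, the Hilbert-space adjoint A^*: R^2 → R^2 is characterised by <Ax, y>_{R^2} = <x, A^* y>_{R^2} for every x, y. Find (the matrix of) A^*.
A^* = A^T =
[[-1, 2],
 [-2, 3]]

For real matrices with standard dot products, the defining identity <Ax, y> = <x, A^* y> gives (Ax)^T y = x^T (A^*) y, i.e. x^T A^T y = x^T (A^*) y. Since this holds for all x, y, we must have A^* = A^T. Therefore
A^* =
[[-1, 2],
 [-2, 3]].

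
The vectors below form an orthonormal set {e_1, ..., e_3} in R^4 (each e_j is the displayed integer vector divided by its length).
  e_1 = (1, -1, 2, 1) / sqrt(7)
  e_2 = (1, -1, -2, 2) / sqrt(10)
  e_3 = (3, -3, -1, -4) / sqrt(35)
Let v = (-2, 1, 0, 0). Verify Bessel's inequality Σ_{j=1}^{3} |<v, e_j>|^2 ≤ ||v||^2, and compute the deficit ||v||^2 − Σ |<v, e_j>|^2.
Σ |<v, e_j>|^2 = 9/2; ||v||^2 = 5; deficit = 1/2

Write each e_j = u_j / sqrt(<u_j, u_j>) where u_j is the displayed integer vector. Then <v, e_j> = <v, u_j> / sqrt(<u_j, u_j>), so |<v, e_j>|^2 = <v, u_j>^2 / <u_j, u_j>.
Coefficients: <v, e_1> = -3/sqrt(7), <v, e_2> = -3/sqrt(10), <v, e_3> = -9/sqrt(35).
Square and sum: Σ |<v, e_j>|^2 = 9/2.
Compute ||v||^2 = v·v = 5.
Deficit = 5 − 9/2 = 1/2 ≥ 0, confirming Bessel's inequality. (The deficit equals ||v − Σ <v,e_j> e_j||^2, the squared distance from v to span{e_j}.)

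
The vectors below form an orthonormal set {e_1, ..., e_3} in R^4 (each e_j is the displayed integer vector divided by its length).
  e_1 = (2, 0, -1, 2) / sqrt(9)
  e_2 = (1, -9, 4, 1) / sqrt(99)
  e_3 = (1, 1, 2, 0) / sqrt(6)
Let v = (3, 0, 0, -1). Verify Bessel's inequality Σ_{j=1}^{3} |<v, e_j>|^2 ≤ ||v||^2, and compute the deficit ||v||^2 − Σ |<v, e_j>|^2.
Σ |<v, e_j>|^2 = 73/22; ||v||^2 = 10; deficit = 147/22

Write each e_j = u_j / sqrt(<u_j, u_j>) where u_j is the displayed integer vector. Then <v, e_j> = <v, u_j> / sqrt(<u_j, u_j>), so |<v, e_j>|^2 = <v, u_j>^2 / <u_j, u_j>.
Coefficients: <v, e_1> = 4/sqrt(9), <v, e_2> = 2/sqrt(99), <v, e_3> = 3/sqrt(6).
Square and sum: Σ |<v, e_j>|^2 = 73/22.
Compute ||v||^2 = v·v = 10.
Deficit = 10 − 73/22 = 147/22 ≥ 0, confirming Bessel's inequality. (The deficit equals ||v − Σ <v,e_j> e_j||^2, the squared distance from v to span{e_j}.)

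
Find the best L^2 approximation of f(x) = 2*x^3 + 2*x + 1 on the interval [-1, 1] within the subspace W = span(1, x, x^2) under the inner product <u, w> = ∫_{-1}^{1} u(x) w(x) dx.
g(x) = 16*x/5 + 1

The best approximation g ∈ W is the orthogonal projection of f onto W. Writing g = a_0 + a_1 x + a_2 x^2, the coefficients solve the normal equations G · a = b where
  G_{ij} = <φ_i, φ_j> and b_i = <f, φ_i>, with φ_0 = 1, φ_1 = x, φ_2 = x^2.
G =
  [2, 0, 2/3]
  [0, 2/3, 0]
  [2/3, 0, 2/5],
b = (2, 32/15, 2/3).
Solving gives a_0 = 1, a_1 = 16/5, a_2 = 0, so
  g(x) = 16*x/5 + 1.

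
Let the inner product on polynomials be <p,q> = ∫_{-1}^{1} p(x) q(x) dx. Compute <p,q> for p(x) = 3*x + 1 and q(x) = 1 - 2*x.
<p,q> = -2

Expand the product: p(x)·q(x) = -6*x^2 + x + 1.
∫_{-1}^{1} of each monomial x^k gives [2/(k+1) if k even, 0 if k odd]. Integrating term-by-term (or equivalently evaluating the antiderivative F(x) = -2*x^3 + x^2/2 + x at the endpoints):
  F(1) − F(−1) = -1/2 − (3/2) = -2.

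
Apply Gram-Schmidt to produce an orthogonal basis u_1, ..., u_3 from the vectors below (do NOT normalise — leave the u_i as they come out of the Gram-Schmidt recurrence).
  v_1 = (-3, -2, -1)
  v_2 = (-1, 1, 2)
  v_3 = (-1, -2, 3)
Orthogonal basis:
  u_1 = (-3, -2, -1)
  u_2 = (-17/14, 6/7, 27/14)
  u_3 = (78/83, -182/83, 130/83)

Apply the Gram-Schmidt recurrence
  u_1 = v_1
  u_i = v_i − Σ_{j<i} ((v_i · u_j) / (u_j · u_j)) · u_j.

Step by step this gives:
  u_1 = (-3, -2, -1)
  u_2 = (-17/14, 6/7, 27/14)
  u_3 = (78/83, -182/83, 130/83)

Orthogonality check:
  u_2 · u_1 = 0 (should be 0)
  u_3 · u_1 = 0 (should be 0)
  u_3 · u_2 = 0 (should be 0)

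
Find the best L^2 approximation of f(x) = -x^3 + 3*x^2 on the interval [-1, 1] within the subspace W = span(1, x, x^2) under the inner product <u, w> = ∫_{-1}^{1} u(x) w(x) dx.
g(x) = 3*x^2 - 3*x/5

The best approximation g ∈ W is the orthogonal projection of f onto W. Writing g = a_0 + a_1 x + a_2 x^2, the coefficients solve the normal equations G · a = b where
  G_{ij} = <φ_i, φ_j> and b_i = <f, φ_i>, with φ_0 = 1, φ_1 = x, φ_2 = x^2.
G =
  [2, 0, 2/3]
  [0, 2/3, 0]
  [2/3, 0, 2/5],
b = (2, -2/5, 6/5).
Solving gives a_0 = 0, a_1 = -3/5, a_2 = 3, so
  g(x) = 3*x^2 - 3*x/5.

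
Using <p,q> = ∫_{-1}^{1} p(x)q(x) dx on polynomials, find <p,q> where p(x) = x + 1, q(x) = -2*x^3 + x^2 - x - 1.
<p,q> = -14/5

Expand the product: p(x)·q(x) = -2*x^4 - x^3 - 2*x - 1.
∫_{-1}^{1} of each monomial x^k gives [2/(k+1) if k even, 0 if k odd]. Integrating term-by-term (or equivalently evaluating the antiderivative F(x) = -2*x^5/5 - x^4/4 - x^2 - x at the endpoints):
  F(1) − F(−1) = -53/20 − (3/20) = -14/5.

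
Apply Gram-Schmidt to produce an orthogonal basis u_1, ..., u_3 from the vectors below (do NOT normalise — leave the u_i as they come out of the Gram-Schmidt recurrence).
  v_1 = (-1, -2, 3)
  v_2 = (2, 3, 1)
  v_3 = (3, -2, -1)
Orthogonal basis:
  u_1 = (-1, -2, 3)
  u_2 = (23/14, 16/7, 29/14)
  u_3 = (176/57, -112/57, -16/57)

Apply the Gram-Schmidt recurrence
  u_1 = v_1
  u_i = v_i − Σ_{j<i} ((v_i · u_j) / (u_j · u_j)) · u_j.

Step by step this gives:
  u_1 = (-1, -2, 3)
  u_2 = (23/14, 16/7, 29/14)
  u_3 = (176/57, -112/57, -16/57)

Orthogonality check:
  u_2 · u_1 = 0 (should be 0)
  u_3 · u_1 = 0 (should be 0)
  u_3 · u_2 = 0 (should be 0)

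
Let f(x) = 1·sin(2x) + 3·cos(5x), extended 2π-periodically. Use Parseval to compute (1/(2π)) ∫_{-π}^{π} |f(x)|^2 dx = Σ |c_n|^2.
Σ |c_n|^2 = 5

Expand |f|^2 and use orthogonality of {sin(nx), cos(mx)} on [-π, π]:
  ∫_{-π}^{π} sin(nx)^2 dx = π, ∫ cos(mx)^2 dx = π, and cross terms integrate to 0.
So ∫_{-π}^{π} f(x)^2 dx = 1^2 · π + 3^2 · π = (1 + 9)π.
Divide by 2π: (1 + 9)/2 = 5.
By Parseval, this equals Σ |c_n|^2.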